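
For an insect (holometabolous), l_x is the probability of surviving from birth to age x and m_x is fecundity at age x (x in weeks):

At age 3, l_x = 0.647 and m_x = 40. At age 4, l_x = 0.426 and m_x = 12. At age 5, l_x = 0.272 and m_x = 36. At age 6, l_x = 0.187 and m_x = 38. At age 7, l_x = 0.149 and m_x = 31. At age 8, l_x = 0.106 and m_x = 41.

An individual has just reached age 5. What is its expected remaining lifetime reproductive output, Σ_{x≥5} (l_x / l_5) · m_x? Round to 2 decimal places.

95.08

l_5 = 0.272. Conditional survival from age 5 to x is l_x / l_5.
  x=5: (0.272/0.272) × 36 = 36.0000
  x=6: (0.187/0.272) × 38 = 26.1250
  x=7: (0.149/0.272) × 31 = 16.9816
  x=8: (0.106/0.272) × 41 = 15.9779
Sum = 36.0000 + 26.1250 + 16.9816 + 15.9779 = 95.0846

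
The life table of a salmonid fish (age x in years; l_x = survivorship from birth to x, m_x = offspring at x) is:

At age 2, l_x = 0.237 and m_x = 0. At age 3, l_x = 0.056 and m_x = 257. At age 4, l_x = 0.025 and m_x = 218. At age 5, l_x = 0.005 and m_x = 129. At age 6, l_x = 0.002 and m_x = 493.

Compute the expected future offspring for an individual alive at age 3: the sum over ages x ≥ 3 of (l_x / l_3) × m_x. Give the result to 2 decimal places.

l_3 = 0.056. Conditional survival from age 3 to x is l_x / l_3.
  x=3: (0.056/0.056) × 257 = 257.0000
  x=4: (0.025/0.056) × 218 = 97.3214
  x=5: (0.005/0.056) × 129 = 11.5179
  x=6: (0.002/0.056) × 493 = 17.6071
Sum = 257.0000 + 97.3214 + 11.5179 + 17.6071 = 383.4464

383.45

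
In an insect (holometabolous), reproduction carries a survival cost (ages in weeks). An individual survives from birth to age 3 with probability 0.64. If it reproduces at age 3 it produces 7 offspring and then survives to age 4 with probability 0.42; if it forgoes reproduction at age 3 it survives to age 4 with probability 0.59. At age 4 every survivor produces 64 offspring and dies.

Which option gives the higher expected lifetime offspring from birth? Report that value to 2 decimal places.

breed at age 3: R₀ = 0.64 × (7 + 0.42 × 64) = 0.64 × 33.8800 = 21.6832
delay to age 4: R₀ = 0.64 × (0.59 × 64) = 0.64 × 37.7600 = 24.1664
Higher: delay to age 4 (24.1664).

24.17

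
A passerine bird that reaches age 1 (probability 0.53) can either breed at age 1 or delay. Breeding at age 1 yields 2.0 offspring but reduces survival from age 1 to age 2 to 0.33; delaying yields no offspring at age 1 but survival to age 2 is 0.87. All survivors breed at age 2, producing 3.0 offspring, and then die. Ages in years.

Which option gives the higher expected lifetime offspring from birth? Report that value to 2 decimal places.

breed at age 1: R₀ = 0.53 × (2.0 + 0.33 × 3.0) = 0.53 × 2.9900 = 1.5847
delay to age 2: R₀ = 0.53 × (0.87 × 3.0) = 0.53 × 2.6100 = 1.3833
Higher: breed at age 1 (1.5847).

1.58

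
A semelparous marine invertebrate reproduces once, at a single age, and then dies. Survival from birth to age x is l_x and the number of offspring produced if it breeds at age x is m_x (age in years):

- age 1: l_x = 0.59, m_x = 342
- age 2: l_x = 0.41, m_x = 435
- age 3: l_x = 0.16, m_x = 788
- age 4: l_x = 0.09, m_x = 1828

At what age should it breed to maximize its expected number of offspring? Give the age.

1

Expected offspring if breeding at age x = l_x × m_x:
  age 1: 0.59 × 342 = 201.780
  age 2: 0.41 × 435 = 178.350
  age 3: 0.16 × 788 = 126.080
  age 4: 0.09 × 1828 = 164.520
Maximum at age 1 (201.780).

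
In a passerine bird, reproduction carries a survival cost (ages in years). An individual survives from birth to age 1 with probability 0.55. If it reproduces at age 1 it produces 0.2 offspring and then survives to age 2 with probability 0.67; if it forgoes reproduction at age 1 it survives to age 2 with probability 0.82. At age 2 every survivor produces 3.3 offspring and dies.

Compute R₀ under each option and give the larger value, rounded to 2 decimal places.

breed at age 1: R₀ = 0.55 × (0.2 + 0.67 × 3.3) = 0.55 × 2.4110 = 1.3261
delay to age 2: R₀ = 0.55 × (0.82 × 3.3) = 0.55 × 2.7060 = 1.4883
Higher: delay to age 2 (1.4883).

1.49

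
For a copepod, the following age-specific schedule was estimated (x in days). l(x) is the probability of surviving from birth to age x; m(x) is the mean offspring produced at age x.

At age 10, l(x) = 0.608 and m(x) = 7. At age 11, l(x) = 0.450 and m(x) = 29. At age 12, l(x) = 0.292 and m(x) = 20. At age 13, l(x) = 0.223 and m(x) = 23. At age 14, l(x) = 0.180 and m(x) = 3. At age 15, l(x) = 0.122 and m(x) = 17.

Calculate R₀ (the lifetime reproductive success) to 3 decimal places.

R₀ = Σ l(x) m(x):
  age 10: 0.608 × 7 = 4.2560
  age 11: 0.450 × 29 = 13.0500
  age 12: 0.292 × 20 = 5.8400
  age 13: 0.223 × 23 = 5.1290
  age 14: 0.180 × 3 = 0.5400
  age 15: 0.122 × 17 = 2.0740
R₀ = 4.2560 + 13.0500 + 5.8400 + 5.1290 + 0.5400 + 2.0740 = 30.8890

30.889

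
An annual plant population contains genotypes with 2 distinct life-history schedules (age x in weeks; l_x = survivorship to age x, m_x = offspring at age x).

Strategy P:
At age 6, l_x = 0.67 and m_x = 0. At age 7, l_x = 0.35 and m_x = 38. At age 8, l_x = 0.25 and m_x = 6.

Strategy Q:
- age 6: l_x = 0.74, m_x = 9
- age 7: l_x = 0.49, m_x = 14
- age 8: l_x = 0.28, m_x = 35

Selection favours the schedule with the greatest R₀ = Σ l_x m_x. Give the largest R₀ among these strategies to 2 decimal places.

Strategy P: R₀ = 0.67×0 + 0.35×38 + 0.25×6 = 14.8000
Strategy Q: R₀ = 0.74×9 + 0.49×14 + 0.28×35 = 23.3200
Highest R₀: strategy Q with 23.3200.

23.32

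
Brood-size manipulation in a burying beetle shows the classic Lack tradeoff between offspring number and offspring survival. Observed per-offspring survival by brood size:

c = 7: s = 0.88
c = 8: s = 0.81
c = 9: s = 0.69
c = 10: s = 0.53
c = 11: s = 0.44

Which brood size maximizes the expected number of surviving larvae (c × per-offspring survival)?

Expected surviving larvae = c × s(c):
  c=7: 7 × 0.88 = 6.160
  c=8: 8 × 0.81 = 6.480
  c=9: 9 × 0.69 = 6.210
  c=10: 10 × 0.53 = 5.300
  c=11: 11 × 0.44 = 4.840
Maximum at c = 8 (6.480 surviving larvae).

8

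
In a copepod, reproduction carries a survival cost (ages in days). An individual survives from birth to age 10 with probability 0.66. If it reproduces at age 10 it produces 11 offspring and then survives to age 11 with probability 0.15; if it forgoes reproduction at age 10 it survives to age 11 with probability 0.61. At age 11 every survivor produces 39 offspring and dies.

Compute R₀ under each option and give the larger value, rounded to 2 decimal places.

15.70

breed at age 10: R₀ = 0.66 × (11 + 0.15 × 39) = 0.66 × 16.8500 = 11.1210
delay to age 11: R₀ = 0.66 × (0.61 × 39) = 0.66 × 23.7900 = 15.7014
Higher: delay to age 11 (15.7014).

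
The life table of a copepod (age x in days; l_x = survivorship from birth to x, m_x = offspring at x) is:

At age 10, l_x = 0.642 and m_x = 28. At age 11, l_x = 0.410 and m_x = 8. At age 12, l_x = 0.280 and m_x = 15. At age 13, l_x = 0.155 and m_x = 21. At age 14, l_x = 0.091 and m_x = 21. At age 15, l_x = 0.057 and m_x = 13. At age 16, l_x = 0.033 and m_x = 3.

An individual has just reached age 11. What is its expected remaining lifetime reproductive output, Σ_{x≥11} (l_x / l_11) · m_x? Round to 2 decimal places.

l_11 = 0.410. Conditional survival from age 11 to x is l_x / l_11.
  x=11: (0.410/0.410) × 8 = 8.0000
  x=12: (0.280/0.410) × 15 = 10.2439
  x=13: (0.155/0.410) × 21 = 7.9390
  x=14: (0.091/0.410) × 21 = 4.6610
  x=15: (0.057/0.410) × 13 = 1.8073
  x=16: (0.033/0.410) × 3 = 0.2415
Sum = 8.0000 + 10.2439 + 7.9390 + 4.6610 + 1.8073 + 0.2415 = 32.8927

32.89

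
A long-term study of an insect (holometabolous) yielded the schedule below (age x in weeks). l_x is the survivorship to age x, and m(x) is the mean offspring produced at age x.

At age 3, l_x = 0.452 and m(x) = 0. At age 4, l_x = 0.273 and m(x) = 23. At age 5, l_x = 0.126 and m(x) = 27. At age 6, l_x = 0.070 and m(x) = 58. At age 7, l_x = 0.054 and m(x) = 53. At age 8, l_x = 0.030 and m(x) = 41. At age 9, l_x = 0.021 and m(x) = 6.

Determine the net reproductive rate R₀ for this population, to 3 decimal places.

17.959

R₀ = Σ l_x m(x):
  age 3: 0.452 × 0 = 0.0000
  age 4: 0.273 × 23 = 6.2790
  age 5: 0.126 × 27 = 3.4020
  age 6: 0.070 × 58 = 4.0600
  age 7: 0.054 × 53 = 2.8620
  age 8: 0.030 × 41 = 1.2300
  age 9: 0.021 × 6 = 0.1260
R₀ = 0.0000 + 6.2790 + 3.4020 + 4.0600 + 2.8620 + 1.2300 + 0.1260 = 17.9590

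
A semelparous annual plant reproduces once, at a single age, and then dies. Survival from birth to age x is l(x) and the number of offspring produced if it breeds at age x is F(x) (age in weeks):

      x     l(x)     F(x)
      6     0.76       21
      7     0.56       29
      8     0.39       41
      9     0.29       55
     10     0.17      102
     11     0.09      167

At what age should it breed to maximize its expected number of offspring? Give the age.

Expected offspring if breeding at age x = l(x) × F(x):
  age 6: 0.76 × 21 = 15.960
  age 7: 0.56 × 29 = 16.240
  age 8: 0.39 × 41 = 15.990
  age 9: 0.29 × 55 = 15.950
  age 10: 0.17 × 102 = 17.340
  age 11: 0.09 × 167 = 15.030
Maximum at age 10 (17.340).

10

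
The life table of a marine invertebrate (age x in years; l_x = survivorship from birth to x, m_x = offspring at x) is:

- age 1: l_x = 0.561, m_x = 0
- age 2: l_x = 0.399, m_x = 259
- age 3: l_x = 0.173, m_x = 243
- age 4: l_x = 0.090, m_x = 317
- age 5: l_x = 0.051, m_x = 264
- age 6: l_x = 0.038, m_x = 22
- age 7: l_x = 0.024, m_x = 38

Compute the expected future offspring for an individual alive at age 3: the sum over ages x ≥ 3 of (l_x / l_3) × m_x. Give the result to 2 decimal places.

l_3 = 0.173. Conditional survival from age 3 to x is l_x / l_3.
  x=3: (0.173/0.173) × 243 = 243.0000
  x=4: (0.090/0.173) × 317 = 164.9133
  x=5: (0.051/0.173) × 264 = 77.8266
  x=6: (0.038/0.173) × 22 = 4.8324
  x=7: (0.024/0.173) × 38 = 5.2717
Sum = 243.0000 + 164.9133 + 77.8266 + 4.8324 + 5.2717 = 495.8439

495.84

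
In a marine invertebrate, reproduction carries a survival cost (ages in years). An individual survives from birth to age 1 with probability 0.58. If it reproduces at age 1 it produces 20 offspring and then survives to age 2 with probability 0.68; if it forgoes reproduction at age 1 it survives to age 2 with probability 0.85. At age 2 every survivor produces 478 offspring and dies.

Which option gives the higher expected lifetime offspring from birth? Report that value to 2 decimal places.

235.65

breed at age 1: R₀ = 0.58 × (20 + 0.68 × 478) = 0.58 × 345.0400 = 200.1232
delay to age 2: R₀ = 0.58 × (0.85 × 478) = 0.58 × 406.3000 = 235.6540
Higher: delay to age 2 (235.6540).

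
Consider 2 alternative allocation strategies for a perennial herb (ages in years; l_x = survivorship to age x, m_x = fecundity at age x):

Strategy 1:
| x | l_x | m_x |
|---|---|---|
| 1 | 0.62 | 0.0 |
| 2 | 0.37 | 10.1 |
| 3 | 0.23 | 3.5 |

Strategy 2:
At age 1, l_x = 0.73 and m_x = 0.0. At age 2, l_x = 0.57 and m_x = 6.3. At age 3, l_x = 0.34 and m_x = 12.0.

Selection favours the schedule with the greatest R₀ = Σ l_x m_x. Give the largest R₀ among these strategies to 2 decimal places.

7.67

Strategy 1: R₀ = 0.62×0.0 + 0.37×10.1 + 0.23×3.5 = 4.5420
Strategy 2: R₀ = 0.73×0.0 + 0.57×6.3 + 0.34×12.0 = 7.6710
Highest R₀: strategy 2 with 7.6710.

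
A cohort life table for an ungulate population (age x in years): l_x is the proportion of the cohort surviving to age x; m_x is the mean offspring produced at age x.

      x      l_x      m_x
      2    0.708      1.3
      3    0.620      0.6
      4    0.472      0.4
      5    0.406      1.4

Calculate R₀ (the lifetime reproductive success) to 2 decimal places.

R₀ = Σ l_x m_x:
  age 2: 0.708 × 1.3 = 0.9204
  age 3: 0.620 × 0.6 = 0.3720
  age 4: 0.472 × 0.4 = 0.1888
  age 5: 0.406 × 1.4 = 0.5684
R₀ = 0.9204 + 0.3720 + 0.1888 + 0.5684 = 2.0496

2.05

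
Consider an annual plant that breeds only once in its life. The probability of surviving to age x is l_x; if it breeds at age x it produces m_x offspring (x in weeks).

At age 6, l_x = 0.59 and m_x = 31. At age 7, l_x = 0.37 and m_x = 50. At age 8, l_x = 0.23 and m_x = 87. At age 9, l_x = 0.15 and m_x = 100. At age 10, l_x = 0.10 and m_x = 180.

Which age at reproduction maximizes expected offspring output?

Expected offspring if breeding at age x = l_x × m_x:
  age 6: 0.59 × 31 = 18.290
  age 7: 0.37 × 50 = 18.500
  age 8: 0.23 × 87 = 20.010
  age 9: 0.15 × 100 = 15.000
  age 10: 0.10 × 180 = 18.000
Maximum at age 8 (20.010).

8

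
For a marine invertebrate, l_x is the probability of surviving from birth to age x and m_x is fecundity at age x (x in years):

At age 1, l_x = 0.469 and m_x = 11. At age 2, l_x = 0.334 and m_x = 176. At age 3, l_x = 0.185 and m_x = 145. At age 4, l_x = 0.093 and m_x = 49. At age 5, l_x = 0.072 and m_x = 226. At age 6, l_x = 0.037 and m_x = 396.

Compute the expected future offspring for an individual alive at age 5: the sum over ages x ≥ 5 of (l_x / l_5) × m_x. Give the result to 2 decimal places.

l_5 = 0.072. Conditional survival from age 5 to x is l_x / l_5.
  x=5: (0.072/0.072) × 226 = 226.0000
  x=6: (0.037/0.072) × 396 = 203.5000
Sum = 226.0000 + 203.5000 = 429.5000

429.50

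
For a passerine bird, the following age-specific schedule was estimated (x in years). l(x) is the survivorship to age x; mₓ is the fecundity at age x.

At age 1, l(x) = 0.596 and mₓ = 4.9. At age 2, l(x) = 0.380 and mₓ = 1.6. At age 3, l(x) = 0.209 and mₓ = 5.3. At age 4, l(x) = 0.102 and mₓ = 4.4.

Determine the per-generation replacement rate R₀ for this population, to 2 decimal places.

5.08

R₀ = Σ l(x) mₓ:
  age 1: 0.596 × 4.9 = 2.9204
  age 2: 0.380 × 1.6 = 0.6080
  age 3: 0.209 × 5.3 = 1.1077
  age 4: 0.102 × 4.4 = 0.4488
R₀ = 2.9204 + 0.6080 + 1.1077 + 0.4488 = 5.0849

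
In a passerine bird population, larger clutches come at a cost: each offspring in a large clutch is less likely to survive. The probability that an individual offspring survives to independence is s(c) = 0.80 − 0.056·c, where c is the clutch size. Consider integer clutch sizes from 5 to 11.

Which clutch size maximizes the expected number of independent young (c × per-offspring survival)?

Expected independent young = c × s(c):
  c=5: 5 × 0.520 = 2.600
  c=6: 6 × 0.464 = 2.784
  c=7: 7 × 0.408 = 2.856
  c=8: 8 × 0.352 = 2.816
  c=9: 9 × 0.296 = 2.664
  c=10: 10 × 0.240 = 2.400
  c=11: 11 × 0.184 = 2.024
Maximum at c = 7 (2.856 independent young).

7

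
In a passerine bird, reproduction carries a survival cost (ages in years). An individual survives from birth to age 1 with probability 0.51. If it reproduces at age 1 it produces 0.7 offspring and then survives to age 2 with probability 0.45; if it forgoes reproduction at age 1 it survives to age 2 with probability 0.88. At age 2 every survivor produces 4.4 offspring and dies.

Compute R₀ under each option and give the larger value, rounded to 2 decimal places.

1.97

breed at age 1: R₀ = 0.51 × (0.7 + 0.45 × 4.4) = 0.51 × 2.6800 = 1.3668
delay to age 2: R₀ = 0.51 × (0.88 × 4.4) = 0.51 × 3.8720 = 1.9747
Higher: delay to age 2 (1.9747).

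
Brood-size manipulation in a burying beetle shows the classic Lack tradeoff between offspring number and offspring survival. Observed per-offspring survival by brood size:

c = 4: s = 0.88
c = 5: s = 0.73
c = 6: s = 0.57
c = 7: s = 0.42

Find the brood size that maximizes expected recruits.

Expected recruits = c × s(c):
  c=4: 4 × 0.88 = 3.520
  c=5: 5 × 0.73 = 3.650
  c=6: 6 × 0.57 = 3.420
  c=7: 7 × 0.42 = 2.940
Maximum at c = 5 (3.650 recruits).

5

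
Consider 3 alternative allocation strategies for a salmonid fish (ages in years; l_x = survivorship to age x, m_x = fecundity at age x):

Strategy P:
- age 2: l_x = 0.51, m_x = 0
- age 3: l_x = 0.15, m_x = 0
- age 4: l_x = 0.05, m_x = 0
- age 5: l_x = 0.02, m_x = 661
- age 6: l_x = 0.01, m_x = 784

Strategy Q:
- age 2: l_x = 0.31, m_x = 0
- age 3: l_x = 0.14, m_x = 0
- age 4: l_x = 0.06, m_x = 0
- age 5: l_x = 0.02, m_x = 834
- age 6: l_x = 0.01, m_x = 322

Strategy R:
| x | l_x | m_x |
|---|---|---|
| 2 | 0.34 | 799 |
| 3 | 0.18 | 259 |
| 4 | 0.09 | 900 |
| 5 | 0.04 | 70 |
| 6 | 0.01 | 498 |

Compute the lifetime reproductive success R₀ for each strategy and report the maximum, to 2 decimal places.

Strategy P: R₀ = 0.51×0 + 0.15×0 + 0.05×0 + 0.02×661 + 0.01×784 = 21.0600
Strategy Q: R₀ = 0.31×0 + 0.14×0 + 0.06×0 + 0.02×834 + 0.01×322 = 19.9000
Strategy R: R₀ = 0.34×799 + 0.18×259 + 0.09×900 + 0.04×70 + 0.01×498 = 407.0600
Highest R₀: strategy R with 407.0600.

407.06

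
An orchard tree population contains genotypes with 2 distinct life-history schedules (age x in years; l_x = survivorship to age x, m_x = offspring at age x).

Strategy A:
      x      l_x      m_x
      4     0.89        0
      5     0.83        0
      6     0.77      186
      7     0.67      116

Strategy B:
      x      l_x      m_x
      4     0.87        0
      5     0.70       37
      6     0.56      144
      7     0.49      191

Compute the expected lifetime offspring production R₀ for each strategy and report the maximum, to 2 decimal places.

Strategy A: R₀ = 0.89×0 + 0.83×0 + 0.77×186 + 0.67×116 = 220.9400
Strategy B: R₀ = 0.87×0 + 0.70×37 + 0.56×144 + 0.49×191 = 200.1300
Highest R₀: strategy A with 220.9400.

220.94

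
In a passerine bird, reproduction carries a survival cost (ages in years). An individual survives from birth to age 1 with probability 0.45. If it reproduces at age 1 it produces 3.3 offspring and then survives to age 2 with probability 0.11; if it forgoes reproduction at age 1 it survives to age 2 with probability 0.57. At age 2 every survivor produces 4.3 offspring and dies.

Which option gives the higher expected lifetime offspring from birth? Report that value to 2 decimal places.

breed at age 1: R₀ = 0.45 × (3.3 + 0.11 × 4.3) = 0.45 × 3.7730 = 1.6978
delay to age 2: R₀ = 0.45 × (0.57 × 4.3) = 0.45 × 2.4510 = 1.1029
Higher: breed at age 1 (1.6978).

1.70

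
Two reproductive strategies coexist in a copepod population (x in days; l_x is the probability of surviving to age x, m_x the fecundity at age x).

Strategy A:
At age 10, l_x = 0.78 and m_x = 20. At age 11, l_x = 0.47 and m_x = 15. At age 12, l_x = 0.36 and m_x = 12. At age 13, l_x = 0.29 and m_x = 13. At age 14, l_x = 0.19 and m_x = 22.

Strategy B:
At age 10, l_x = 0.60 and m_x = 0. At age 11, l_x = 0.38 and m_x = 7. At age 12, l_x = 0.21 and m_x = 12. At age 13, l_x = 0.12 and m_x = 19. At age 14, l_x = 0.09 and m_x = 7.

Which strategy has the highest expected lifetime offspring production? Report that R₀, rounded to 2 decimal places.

34.92

Strategy A: R₀ = 0.78×20 + 0.47×15 + 0.36×12 + 0.29×13 + 0.19×22 = 34.9200
Strategy B: R₀ = 0.60×0 + 0.38×7 + 0.21×12 + 0.12×19 + 0.09×7 = 8.0900
Highest R₀: strategy A with 34.9200.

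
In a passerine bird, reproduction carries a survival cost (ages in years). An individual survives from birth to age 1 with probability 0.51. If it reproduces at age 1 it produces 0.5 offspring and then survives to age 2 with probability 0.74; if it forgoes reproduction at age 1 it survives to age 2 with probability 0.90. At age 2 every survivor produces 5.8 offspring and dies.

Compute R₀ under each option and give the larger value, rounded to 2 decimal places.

2.66

breed at age 1: R₀ = 0.51 × (0.5 + 0.74 × 5.8) = 0.51 × 4.7920 = 2.4439
delay to age 2: R₀ = 0.51 × (0.90 × 5.8) = 0.51 × 5.2200 = 2.6622
Higher: delay to age 2 (2.6622).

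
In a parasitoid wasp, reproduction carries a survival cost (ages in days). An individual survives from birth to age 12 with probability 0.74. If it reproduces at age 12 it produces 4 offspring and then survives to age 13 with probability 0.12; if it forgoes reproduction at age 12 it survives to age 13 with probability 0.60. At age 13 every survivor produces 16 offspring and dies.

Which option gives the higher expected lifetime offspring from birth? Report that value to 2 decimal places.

breed at age 12: R₀ = 0.74 × (4 + 0.12 × 16) = 0.74 × 5.9200 = 4.3808
delay to age 13: R₀ = 0.74 × (0.60 × 16) = 0.74 × 9.6000 = 7.1040
Higher: delay to age 13 (7.1040).

7.10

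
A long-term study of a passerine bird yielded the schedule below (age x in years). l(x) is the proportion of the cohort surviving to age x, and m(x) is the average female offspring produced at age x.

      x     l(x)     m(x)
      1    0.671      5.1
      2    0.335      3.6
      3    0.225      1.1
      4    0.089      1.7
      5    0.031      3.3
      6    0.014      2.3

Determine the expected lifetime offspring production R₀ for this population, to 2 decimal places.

5.16

R₀ = Σ l(x) m(x):
  age 1: 0.671 × 5.1 = 3.4221
  age 2: 0.335 × 3.6 = 1.2060
  age 3: 0.225 × 1.1 = 0.2475
  age 4: 0.089 × 1.7 = 0.1513
  age 5: 0.031 × 3.3 = 0.1023
  age 6: 0.014 × 2.3 = 0.0322
R₀ = 3.4221 + 1.2060 + 0.2475 + 0.1513 + 0.1023 + 0.0322 = 5.1614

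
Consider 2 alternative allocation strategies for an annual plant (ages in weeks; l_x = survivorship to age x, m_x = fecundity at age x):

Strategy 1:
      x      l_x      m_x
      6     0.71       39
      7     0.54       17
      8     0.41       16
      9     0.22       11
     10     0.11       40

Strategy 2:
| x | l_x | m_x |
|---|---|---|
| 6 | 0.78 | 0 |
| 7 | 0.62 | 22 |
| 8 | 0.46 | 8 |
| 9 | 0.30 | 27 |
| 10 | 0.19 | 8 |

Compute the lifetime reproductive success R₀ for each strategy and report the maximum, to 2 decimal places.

Strategy 1: R₀ = 0.71×39 + 0.54×17 + 0.41×16 + 0.22×11 + 0.11×40 = 50.2500
Strategy 2: R₀ = 0.78×0 + 0.62×22 + 0.46×8 + 0.30×27 + 0.19×8 = 26.9400
Highest R₀: strategy 1 with 50.2500.

50.25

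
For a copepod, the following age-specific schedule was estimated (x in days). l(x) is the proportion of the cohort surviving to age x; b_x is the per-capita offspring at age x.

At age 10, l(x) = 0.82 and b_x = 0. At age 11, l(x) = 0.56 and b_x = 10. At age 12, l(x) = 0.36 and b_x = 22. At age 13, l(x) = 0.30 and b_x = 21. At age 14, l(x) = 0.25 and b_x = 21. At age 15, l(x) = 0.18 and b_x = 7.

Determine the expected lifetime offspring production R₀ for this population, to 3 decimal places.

26.330

R₀ = Σ l(x) b_x:
  age 10: 0.82 × 0 = 0.0000
  age 11: 0.56 × 10 = 5.6000
  age 12: 0.36 × 22 = 7.9200
  age 13: 0.30 × 21 = 6.3000
  age 14: 0.25 × 21 = 5.2500
  age 15: 0.18 × 7 = 1.2600
R₀ = 0.0000 + 5.6000 + 7.9200 + 6.3000 + 5.2500 + 1.2600 = 26.3300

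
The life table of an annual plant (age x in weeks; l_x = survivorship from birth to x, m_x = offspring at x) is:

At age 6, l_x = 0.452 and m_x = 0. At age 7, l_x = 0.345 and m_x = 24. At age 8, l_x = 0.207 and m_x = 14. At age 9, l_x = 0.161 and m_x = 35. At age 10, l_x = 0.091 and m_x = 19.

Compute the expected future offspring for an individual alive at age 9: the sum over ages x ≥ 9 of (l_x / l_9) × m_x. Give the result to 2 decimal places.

45.74

l_9 = 0.161. Conditional survival from age 9 to x is l_x / l_9.
  x=9: (0.161/0.161) × 35 = 35.0000
  x=10: (0.091/0.161) × 19 = 10.7391
Sum = 35.0000 + 10.7391 = 45.7391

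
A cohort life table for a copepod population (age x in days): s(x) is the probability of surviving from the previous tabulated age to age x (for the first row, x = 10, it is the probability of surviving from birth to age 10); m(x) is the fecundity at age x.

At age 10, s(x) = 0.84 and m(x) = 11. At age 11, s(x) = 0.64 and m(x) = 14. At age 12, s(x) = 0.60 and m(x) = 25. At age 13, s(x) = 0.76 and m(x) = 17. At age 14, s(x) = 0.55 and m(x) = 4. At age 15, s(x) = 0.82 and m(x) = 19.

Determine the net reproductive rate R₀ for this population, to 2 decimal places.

Survivorship from birth: l_x = s_10·s_11·…·s_x.
  l_10 = 0.84000
  l_11 = 0.53760
  l_12 = 0.32256
  l_13 = 0.24515
  l_14 = 0.13483
  l_15 = 0.11056
R₀ = Σ l_x m(x):
  age 10: 0.84000 × 11 = 9.2400
  age 11: 0.53760 × 14 = 7.5264
  age 12: 0.32256 × 25 = 8.0640
  age 13: 0.24515 × 17 = 4.1676
  age 14: 0.13483 × 4 = 0.5393
  age 15: 0.11056 × 19 = 2.1006
R₀ = 9.2400 + 7.5264 + 8.0640 + 4.1676 + 0.5393 + 2.1006 = 31.6379

31.64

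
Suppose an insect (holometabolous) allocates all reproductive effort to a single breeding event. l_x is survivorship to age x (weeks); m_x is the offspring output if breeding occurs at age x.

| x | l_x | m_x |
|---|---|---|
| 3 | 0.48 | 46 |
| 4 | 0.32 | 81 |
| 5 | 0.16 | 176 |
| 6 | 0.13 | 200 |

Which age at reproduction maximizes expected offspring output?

Expected offspring if breeding at age x = l_x × m_x:
  age 3: 0.48 × 46 = 22.080
  age 4: 0.32 × 81 = 25.920
  age 5: 0.16 × 176 = 28.160
  age 6: 0.13 × 200 = 26.000
Maximum at age 5 (28.160).

5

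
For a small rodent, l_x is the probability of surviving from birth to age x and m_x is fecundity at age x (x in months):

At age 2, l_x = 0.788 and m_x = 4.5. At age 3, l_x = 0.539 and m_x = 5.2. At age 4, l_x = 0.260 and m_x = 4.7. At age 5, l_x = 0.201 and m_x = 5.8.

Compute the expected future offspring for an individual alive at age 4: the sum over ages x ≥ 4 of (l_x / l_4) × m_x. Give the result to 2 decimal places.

9.18

l_4 = 0.260. Conditional survival from age 4 to x is l_x / l_4.
  x=4: (0.260/0.260) × 4.7 = 4.7000
  x=5: (0.201/0.260) × 5.8 = 4.4838
Sum = 4.7000 + 4.4838 = 9.1838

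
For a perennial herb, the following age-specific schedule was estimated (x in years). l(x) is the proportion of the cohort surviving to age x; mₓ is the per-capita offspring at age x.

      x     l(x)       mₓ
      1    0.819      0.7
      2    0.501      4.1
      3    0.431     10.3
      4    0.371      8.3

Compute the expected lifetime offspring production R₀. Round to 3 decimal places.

R₀ = Σ l(x) mₓ:
  age 1: 0.819 × 0.7 = 0.5733
  age 2: 0.501 × 4.1 = 2.0541
  age 3: 0.431 × 10.3 = 4.4393
  age 4: 0.371 × 8.3 = 3.0793
R₀ = 0.5733 + 2.0541 + 4.4393 + 3.0793 = 10.1460

10.146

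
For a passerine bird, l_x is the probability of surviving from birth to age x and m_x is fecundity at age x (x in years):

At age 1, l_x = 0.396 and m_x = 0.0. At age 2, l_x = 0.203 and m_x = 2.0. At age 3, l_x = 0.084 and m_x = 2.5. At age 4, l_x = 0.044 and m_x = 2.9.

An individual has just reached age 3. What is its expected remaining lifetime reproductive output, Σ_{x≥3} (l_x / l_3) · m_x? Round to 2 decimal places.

4.02

l_3 = 0.084. Conditional survival from age 3 to x is l_x / l_3.
  x=3: (0.084/0.084) × 2.5 = 2.5000
  x=4: (0.044/0.084) × 2.9 = 1.5190
Sum = 2.5000 + 1.5190 = 4.0190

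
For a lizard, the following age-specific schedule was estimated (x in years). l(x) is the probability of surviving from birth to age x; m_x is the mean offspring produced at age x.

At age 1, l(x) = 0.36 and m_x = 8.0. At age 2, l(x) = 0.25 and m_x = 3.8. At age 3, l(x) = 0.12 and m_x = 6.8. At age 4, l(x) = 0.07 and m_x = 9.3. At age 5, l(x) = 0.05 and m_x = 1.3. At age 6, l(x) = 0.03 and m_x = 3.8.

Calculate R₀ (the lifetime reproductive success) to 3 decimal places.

5.476

R₀ = Σ l(x) m_x:
  age 1: 0.36 × 8.0 = 2.8800
  age 2: 0.25 × 3.8 = 0.9500
  age 3: 0.12 × 6.8 = 0.8160
  age 4: 0.07 × 9.3 = 0.6510
  age 5: 0.05 × 1.3 = 0.0650
  age 6: 0.03 × 3.8 = 0.1140
R₀ = 2.8800 + 0.9500 + 0.8160 + 0.6510 + 0.0650 + 0.1140 = 5.4760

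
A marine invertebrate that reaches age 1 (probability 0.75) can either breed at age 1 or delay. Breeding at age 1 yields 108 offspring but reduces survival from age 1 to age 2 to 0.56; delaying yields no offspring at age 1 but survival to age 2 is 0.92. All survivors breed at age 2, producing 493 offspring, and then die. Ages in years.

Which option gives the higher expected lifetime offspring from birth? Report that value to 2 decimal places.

340.17

breed at age 1: R₀ = 0.75 × (108 + 0.56 × 493) = 0.75 × 384.0800 = 288.0600
delay to age 2: R₀ = 0.75 × (0.92 × 493) = 0.75 × 453.5600 = 340.1700
Higher: delay to age 2 (340.1700).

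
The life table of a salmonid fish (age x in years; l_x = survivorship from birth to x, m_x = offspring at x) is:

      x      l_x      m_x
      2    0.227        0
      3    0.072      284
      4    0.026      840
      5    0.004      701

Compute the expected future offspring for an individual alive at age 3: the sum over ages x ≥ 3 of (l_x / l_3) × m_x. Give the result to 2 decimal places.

626.28

l_3 = 0.072. Conditional survival from age 3 to x is l_x / l_3.
  x=3: (0.072/0.072) × 284 = 284.0000
  x=4: (0.026/0.072) × 840 = 303.3333
  x=5: (0.004/0.072) × 701 = 38.9444
Sum = 284.0000 + 303.3333 + 38.9444 = 626.2778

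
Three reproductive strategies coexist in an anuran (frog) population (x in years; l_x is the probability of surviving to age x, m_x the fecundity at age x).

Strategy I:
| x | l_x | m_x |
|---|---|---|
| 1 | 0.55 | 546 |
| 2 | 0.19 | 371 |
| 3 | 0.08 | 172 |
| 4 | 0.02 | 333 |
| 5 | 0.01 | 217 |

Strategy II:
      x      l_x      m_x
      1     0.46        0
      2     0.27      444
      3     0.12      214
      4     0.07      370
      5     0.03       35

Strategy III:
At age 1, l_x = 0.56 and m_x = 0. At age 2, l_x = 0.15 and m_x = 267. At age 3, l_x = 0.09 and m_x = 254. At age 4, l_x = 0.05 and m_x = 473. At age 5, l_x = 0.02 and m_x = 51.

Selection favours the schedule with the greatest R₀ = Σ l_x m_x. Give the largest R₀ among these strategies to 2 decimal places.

393.38

Strategy I: R₀ = 0.55×546 + 0.19×371 + 0.08×172 + 0.02×333 + 0.01×217 = 393.3800
Strategy II: R₀ = 0.46×0 + 0.27×444 + 0.12×214 + 0.07×370 + 0.03×35 = 172.5100
Strategy III: R₀ = 0.56×0 + 0.15×267 + 0.09×254 + 0.05×473 + 0.02×51 = 87.5800
Highest R₀: strategy I with 393.3800.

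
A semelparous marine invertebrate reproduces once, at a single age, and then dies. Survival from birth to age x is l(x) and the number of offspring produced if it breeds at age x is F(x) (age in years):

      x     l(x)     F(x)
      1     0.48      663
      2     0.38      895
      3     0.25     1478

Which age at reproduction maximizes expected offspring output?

3

Expected offspring if breeding at age x = l(x) × F(x):
  age 1: 0.48 × 663 = 318.240
  age 2: 0.38 × 895 = 340.100
  age 3: 0.25 × 1478 = 369.500
Maximum at age 3 (369.500).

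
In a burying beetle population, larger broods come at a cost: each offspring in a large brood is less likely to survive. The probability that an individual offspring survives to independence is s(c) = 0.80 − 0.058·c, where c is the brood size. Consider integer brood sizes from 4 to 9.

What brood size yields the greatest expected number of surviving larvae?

Expected surviving larvae = c × s(c):
  c=4: 4 × 0.568 = 2.272
  c=5: 5 × 0.510 = 2.550
  c=6: 6 × 0.452 = 2.712
  c=7: 7 × 0.394 = 2.758
  c=8: 8 × 0.336 = 2.688
  c=9: 9 × 0.278 = 2.502
Maximum at c = 7 (2.758 surviving larvae).

7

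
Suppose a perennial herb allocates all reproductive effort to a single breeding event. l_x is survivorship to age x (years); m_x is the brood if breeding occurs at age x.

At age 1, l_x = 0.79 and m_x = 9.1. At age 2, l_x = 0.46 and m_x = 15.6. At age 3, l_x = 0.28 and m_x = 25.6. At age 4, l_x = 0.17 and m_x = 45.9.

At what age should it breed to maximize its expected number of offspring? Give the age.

4

Expected offspring if breeding at age x = l_x × m_x:
  age 1: 0.79 × 9.1 = 7.189
  age 2: 0.46 × 15.6 = 7.176
  age 3: 0.28 × 25.6 = 7.168
  age 4: 0.17 × 45.9 = 7.803
Maximum at age 4 (7.803).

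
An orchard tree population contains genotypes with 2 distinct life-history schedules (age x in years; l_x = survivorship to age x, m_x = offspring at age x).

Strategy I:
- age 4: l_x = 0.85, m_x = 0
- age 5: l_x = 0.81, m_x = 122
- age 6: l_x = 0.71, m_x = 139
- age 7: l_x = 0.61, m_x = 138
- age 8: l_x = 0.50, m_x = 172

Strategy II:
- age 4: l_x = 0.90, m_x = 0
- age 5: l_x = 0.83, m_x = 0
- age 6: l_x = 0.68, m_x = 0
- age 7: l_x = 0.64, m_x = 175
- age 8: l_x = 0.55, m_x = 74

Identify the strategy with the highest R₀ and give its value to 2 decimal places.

Strategy I: R₀ = 0.85×0 + 0.81×122 + 0.71×139 + 0.61×138 + 0.50×172 = 367.6900
Strategy II: R₀ = 0.90×0 + 0.83×0 + 0.68×0 + 0.64×175 + 0.55×74 = 152.7000
Highest R₀: strategy I with 367.6900.

367.69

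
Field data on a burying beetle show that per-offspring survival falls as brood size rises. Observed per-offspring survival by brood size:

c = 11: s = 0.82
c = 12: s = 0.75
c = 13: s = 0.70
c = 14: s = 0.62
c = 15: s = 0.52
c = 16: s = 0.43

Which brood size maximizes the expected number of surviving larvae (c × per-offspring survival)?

Expected surviving larvae = c × s(c):
  c=11: 11 × 0.82 = 9.020
  c=12: 12 × 0.75 = 9.000
  c=13: 13 × 0.70 = 9.100
  c=14: 14 × 0.62 = 8.680
  c=15: 15 × 0.52 = 7.800
  c=16: 16 × 0.43 = 6.880
Maximum at c = 13 (9.100 surviving larvae).

13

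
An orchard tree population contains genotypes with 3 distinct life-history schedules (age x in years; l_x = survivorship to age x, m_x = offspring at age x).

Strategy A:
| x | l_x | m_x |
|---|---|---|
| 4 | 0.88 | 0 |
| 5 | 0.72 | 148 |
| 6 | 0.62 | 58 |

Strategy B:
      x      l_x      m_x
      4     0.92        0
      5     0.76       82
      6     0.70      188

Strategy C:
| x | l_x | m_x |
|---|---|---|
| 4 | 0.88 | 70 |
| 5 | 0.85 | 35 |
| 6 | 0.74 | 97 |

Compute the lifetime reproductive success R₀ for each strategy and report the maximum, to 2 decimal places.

193.92

Strategy A: R₀ = 0.88×0 + 0.72×148 + 0.62×58 = 142.5200
Strategy B: R₀ = 0.92×0 + 0.76×82 + 0.70×188 = 193.9200
Strategy C: R₀ = 0.88×70 + 0.85×35 + 0.74×97 = 163.1300
Highest R₀: strategy B with 193.9200.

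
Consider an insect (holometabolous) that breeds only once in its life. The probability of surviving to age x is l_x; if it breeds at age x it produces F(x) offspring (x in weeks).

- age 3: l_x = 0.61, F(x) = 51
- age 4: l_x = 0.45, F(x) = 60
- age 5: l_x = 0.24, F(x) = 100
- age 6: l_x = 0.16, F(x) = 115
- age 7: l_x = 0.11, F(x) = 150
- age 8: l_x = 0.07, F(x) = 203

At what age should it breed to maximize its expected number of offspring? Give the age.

Expected offspring if breeding at age x = l_x × F(x):
  age 3: 0.61 × 51 = 31.110
  age 4: 0.45 × 60 = 27.000
  age 5: 0.24 × 100 = 24.000
  age 6: 0.16 × 115 = 18.400
  age 7: 0.11 × 150 = 16.500
  age 8: 0.07 × 203 = 14.210
Maximum at age 3 (31.110).

3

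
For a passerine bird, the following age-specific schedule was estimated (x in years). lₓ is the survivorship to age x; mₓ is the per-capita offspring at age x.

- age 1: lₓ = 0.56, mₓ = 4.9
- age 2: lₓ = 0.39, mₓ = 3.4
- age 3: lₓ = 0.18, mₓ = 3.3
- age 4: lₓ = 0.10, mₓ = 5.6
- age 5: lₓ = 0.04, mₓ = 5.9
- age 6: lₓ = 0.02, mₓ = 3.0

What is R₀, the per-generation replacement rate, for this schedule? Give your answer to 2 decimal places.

5.52

R₀ = Σ lₓ mₓ:
  age 1: 0.56 × 4.9 = 2.7440
  age 2: 0.39 × 3.4 = 1.3260
  age 3: 0.18 × 3.3 = 0.5940
  age 4: 0.10 × 5.6 = 0.5600
  age 5: 0.04 × 5.9 = 0.2360
  age 6: 0.02 × 3.0 = 0.0600
R₀ = 2.7440 + 1.3260 + 0.5940 + 0.5600 + 0.2360 + 0.0600 = 5.5200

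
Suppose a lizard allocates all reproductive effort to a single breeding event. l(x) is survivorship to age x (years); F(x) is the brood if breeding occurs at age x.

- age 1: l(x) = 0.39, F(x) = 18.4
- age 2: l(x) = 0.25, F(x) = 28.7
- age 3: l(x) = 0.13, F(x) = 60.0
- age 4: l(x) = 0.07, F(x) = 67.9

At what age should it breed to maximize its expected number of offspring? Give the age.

3

Expected offspring if breeding at age x = l(x) × F(x):
  age 1: 0.39 × 18.4 = 7.176
  age 2: 0.25 × 28.7 = 7.175
  age 3: 0.13 × 60.0 = 7.800
  age 4: 0.07 × 67.9 = 4.753
Maximum at age 3 (7.800).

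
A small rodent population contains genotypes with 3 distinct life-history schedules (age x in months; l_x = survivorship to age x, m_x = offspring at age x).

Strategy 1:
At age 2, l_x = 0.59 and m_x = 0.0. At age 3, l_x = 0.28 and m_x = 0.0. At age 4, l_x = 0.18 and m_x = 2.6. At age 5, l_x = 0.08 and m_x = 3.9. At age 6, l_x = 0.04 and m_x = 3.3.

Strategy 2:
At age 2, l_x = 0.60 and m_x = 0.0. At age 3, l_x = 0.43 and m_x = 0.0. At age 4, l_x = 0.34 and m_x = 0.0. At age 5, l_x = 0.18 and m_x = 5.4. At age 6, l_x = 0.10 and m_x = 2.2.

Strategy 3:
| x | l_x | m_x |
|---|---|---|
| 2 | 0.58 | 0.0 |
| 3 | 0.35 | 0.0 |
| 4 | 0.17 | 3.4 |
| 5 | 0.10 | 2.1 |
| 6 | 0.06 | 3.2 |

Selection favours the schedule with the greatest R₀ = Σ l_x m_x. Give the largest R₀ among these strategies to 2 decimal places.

1.19

Strategy 1: R₀ = 0.59×0.0 + 0.28×0.0 + 0.18×2.6 + 0.08×3.9 + 0.04×3.3 = 0.9120
Strategy 2: R₀ = 0.60×0.0 + 0.43×0.0 + 0.34×0.0 + 0.18×5.4 + 0.10×2.2 = 1.1920
Strategy 3: R₀ = 0.58×0.0 + 0.35×0.0 + 0.17×3.4 + 0.10×2.1 + 0.06×3.2 = 0.9800
Highest R₀: strategy 2 with 1.1920.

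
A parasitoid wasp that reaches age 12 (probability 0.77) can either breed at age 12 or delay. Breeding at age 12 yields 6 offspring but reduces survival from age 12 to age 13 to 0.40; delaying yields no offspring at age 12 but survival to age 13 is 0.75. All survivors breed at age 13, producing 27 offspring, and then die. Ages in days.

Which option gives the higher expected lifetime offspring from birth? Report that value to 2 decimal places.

15.59

breed at age 12: R₀ = 0.77 × (6 + 0.40 × 27) = 0.77 × 16.8000 = 12.9360
delay to age 13: R₀ = 0.77 × (0.75 × 27) = 0.77 × 20.2500 = 15.5925
Higher: delay to age 13 (15.5925).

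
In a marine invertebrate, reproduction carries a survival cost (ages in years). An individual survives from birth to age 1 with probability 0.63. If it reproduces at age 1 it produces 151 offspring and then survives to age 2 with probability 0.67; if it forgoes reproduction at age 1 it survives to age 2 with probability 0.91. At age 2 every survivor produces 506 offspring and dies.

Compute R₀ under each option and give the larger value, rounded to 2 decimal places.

breed at age 1: R₀ = 0.63 × (151 + 0.67 × 506) = 0.63 × 490.0200 = 308.7126
delay to age 2: R₀ = 0.63 × (0.91 × 506) = 0.63 × 460.4600 = 290.0898
Higher: breed at age 1 (308.7126).

308.71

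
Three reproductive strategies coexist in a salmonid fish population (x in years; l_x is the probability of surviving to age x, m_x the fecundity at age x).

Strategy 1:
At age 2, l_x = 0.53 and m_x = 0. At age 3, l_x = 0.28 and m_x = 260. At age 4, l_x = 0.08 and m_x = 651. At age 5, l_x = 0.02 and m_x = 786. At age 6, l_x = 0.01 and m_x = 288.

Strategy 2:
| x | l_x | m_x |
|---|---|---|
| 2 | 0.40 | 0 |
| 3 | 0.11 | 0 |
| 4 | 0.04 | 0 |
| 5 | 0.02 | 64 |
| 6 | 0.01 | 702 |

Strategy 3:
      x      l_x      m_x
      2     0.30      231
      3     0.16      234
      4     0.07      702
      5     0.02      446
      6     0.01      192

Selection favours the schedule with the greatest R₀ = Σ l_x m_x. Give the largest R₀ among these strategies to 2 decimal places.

Strategy 1: R₀ = 0.53×0 + 0.28×260 + 0.08×651 + 0.02×786 + 0.01×288 = 143.4800
Strategy 2: R₀ = 0.40×0 + 0.11×0 + 0.04×0 + 0.02×64 + 0.01×702 = 8.3000
Strategy 3: R₀ = 0.30×231 + 0.16×234 + 0.07×702 + 0.02×446 + 0.01×192 = 166.7200
Highest R₀: strategy 3 with 166.7200.

166.72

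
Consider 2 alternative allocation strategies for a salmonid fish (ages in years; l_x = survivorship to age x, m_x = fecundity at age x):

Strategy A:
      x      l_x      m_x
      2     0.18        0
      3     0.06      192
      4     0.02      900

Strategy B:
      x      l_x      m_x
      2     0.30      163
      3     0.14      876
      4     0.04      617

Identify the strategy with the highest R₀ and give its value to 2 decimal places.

Strategy A: R₀ = 0.18×0 + 0.06×192 + 0.02×900 = 29.5200
Strategy B: R₀ = 0.30×163 + 0.14×876 + 0.04×617 = 196.2200
Highest R₀: strategy B with 196.2200.

196.22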